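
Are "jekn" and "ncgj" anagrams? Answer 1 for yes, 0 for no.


Strings: "jekn", "ncgj"
Sorted first:  ejkn
Sorted second: cgjn
Differ at position 0: 'e' vs 'c' => not anagrams

0


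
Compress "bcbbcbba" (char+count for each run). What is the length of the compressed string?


Input: bcbbcbba
Runs:
  'b' x 1 => "b1"
  'c' x 1 => "c1"
  'b' x 2 => "b2"
  'c' x 1 => "c1"
  'b' x 2 => "b2"
  'a' x 1 => "a1"
Compressed: "b1c1b2c1b2a1"
Compressed length: 12

12


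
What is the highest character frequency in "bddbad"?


Input: bddbad
Character counts:
  'a': 1
  'b': 2
  'd': 3
Maximum frequency: 3

3


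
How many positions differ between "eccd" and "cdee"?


Comparing "eccd" and "cdee" position by position:
  Position 0: 'e' vs 'c' => DIFFER
  Position 1: 'c' vs 'd' => DIFFER
  Position 2: 'c' vs 'e' => DIFFER
  Position 3: 'd' vs 'e' => DIFFER
Positions that differ: 4

4


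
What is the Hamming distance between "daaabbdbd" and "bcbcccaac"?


Comparing "daaabbdbd" and "bcbcccaac" position by position:
  Position 0: 'd' vs 'b' => differ
  Position 1: 'a' vs 'c' => differ
  Position 2: 'a' vs 'b' => differ
  Position 3: 'a' vs 'c' => differ
  Position 4: 'b' vs 'c' => differ
  Position 5: 'b' vs 'c' => differ
  Position 6: 'd' vs 'a' => differ
  Position 7: 'b' vs 'a' => differ
  Position 8: 'd' vs 'c' => differ
Total differences (Hamming distance): 9

9


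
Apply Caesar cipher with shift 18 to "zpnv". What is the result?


Caesar cipher: shift "zpnv" by 18
  'z' (pos 25) + 18 = pos 17 = 'r'
  'p' (pos 15) + 18 = pos 7 = 'h'
  'n' (pos 13) + 18 = pos 5 = 'f'
  'v' (pos 21) + 18 = pos 13 = 'n'
Result: rhfn

rhfn


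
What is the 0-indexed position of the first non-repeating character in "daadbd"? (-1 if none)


Input: daadbd
Character frequencies:
  'a': 2
  'b': 1
  'd': 3
Scanning left to right for freq == 1:
  Position 0 ('d'): freq=3, skip
  Position 1 ('a'): freq=2, skip
  Position 2 ('a'): freq=2, skip
  Position 3 ('d'): freq=3, skip
  Position 4 ('b'): unique! => answer = 4

4


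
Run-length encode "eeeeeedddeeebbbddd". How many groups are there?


Input: eeeeeedddeeebbbddd
Scanning for consecutive runs:
  Group 1: 'e' x 6 (positions 0-5)
  Group 2: 'd' x 3 (positions 6-8)
  Group 3: 'e' x 3 (positions 9-11)
  Group 4: 'b' x 3 (positions 12-14)
  Group 5: 'd' x 3 (positions 15-17)
Total groups: 5

5


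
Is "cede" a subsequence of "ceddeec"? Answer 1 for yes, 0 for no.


Check if "cede" is a subsequence of "ceddeec"
Greedy scan:
  Position 0 ('c'): matches sub[0] = 'c'
  Position 1 ('e'): matches sub[1] = 'e'
  Position 2 ('d'): matches sub[2] = 'd'
  Position 3 ('d'): no match needed
  Position 4 ('e'): matches sub[3] = 'e'
  Position 5 ('e'): no match needed
  Position 6 ('c'): no match needed
All 4 characters matched => is a subsequence

1


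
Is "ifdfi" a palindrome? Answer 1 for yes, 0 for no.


Input: ifdfi
Reversed: ifdfi
  Compare pos 0 ('i') with pos 4 ('i'): match
  Compare pos 1 ('f') with pos 3 ('f'): match
Result: palindrome

1


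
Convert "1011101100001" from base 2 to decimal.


Input: "1011101100001" in base 2
Positional expansion:
  Digit '1' (value 1) x 2^12 = 4096
  Digit '0' (value 0) x 2^11 = 0
  Digit '1' (value 1) x 2^10 = 1024
  Digit '1' (value 1) x 2^9 = 512
  Digit '1' (value 1) x 2^8 = 256
  Digit '0' (value 0) x 2^7 = 0
  Digit '1' (value 1) x 2^6 = 64
  Digit '1' (value 1) x 2^5 = 32
  Digit '0' (value 0) x 2^4 = 0
  Digit '0' (value 0) x 2^3 = 0
  Digit '0' (value 0) x 2^2 = 0
  Digit '0' (value 0) x 2^1 = 0
  Digit '1' (value 1) x 2^0 = 1
Sum = 5985

5985


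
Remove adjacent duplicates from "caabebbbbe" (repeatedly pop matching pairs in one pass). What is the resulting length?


Input: caabebbbbe
Stack-based adjacent duplicate removal:
  Read 'c': push. Stack: c
  Read 'a': push. Stack: ca
  Read 'a': matches stack top 'a' => pop. Stack: c
  Read 'b': push. Stack: cb
  Read 'e': push. Stack: cbe
  Read 'b': push. Stack: cbeb
  Read 'b': matches stack top 'b' => pop. Stack: cbe
  Read 'b': push. Stack: cbeb
  Read 'b': matches stack top 'b' => pop. Stack: cbe
  Read 'e': matches stack top 'e' => pop. Stack: cb
Final stack: "cb" (length 2)

2


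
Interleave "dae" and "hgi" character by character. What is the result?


Interleaving "dae" and "hgi":
  Position 0: 'd' from first, 'h' from second => "dh"
  Position 1: 'a' from first, 'g' from second => "ag"
  Position 2: 'e' from first, 'i' from second => "ei"
Result: dhagei

dhagei


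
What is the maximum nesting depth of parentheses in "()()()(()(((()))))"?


Input: "()()()(()(((()))))"
Tracking depth:
  Position 0 '(': depth becomes 1
  Position 1 ')': depth becomes 0
  Position 2 '(': depth becomes 1
  Position 3 ')': depth becomes 0
  Position 4 '(': depth becomes 1
  Position 5 ')': depth becomes 0
  Position 6 '(': depth becomes 1
  Position 7 '(': depth becomes 2
  Position 8 ')': depth becomes 1
  Position 9 '(': depth becomes 2
  Position 10 '(': depth becomes 3
  Position 11 '(': depth becomes 4
  Position 12 '(': depth becomes 5
  Position 13 ')': depth becomes 4
  Position 14 ')': depth becomes 3
  Position 15 ')': depth becomes 2
  Position 16 ')': depth becomes 1
  Position 17 ')': depth becomes 0
Maximum depth reached: 5

5


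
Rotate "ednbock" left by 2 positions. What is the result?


Input: "ednbock", rotate left by 2
First 2 characters: "ed"
Remaining characters: "nbock"
Concatenate remaining + first: "nbock" + "ed" = "nbocked"

nbocked


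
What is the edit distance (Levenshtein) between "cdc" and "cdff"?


Computing edit distance: "cdc" -> "cdff"
DP table:
           c    d    f    f
      0    1    2    3    4
  c   1    0    1    2    3
  d   2    1    0    1    2
  c   3    2    1    1    2
Edit distance = dp[3][4] = 2

2


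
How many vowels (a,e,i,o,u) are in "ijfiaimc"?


Input: ijfiaimc
Checking each character:
  'i' at position 0: vowel (running total: 1)
  'j' at position 1: consonant
  'f' at position 2: consonant
  'i' at position 3: vowel (running total: 2)
  'a' at position 4: vowel (running total: 3)
  'i' at position 5: vowel (running total: 4)
  'm' at position 6: consonant
  'c' at position 7: consonant
Total vowels: 4

4


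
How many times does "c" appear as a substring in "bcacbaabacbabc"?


Searching for "c" in "bcacbaabacbabc"
Scanning each position:
  Position 0: "b" => no
  Position 1: "c" => MATCH
  Position 2: "a" => no
  Position 3: "c" => MATCH
  Position 4: "b" => no
  Position 5: "a" => no
  Position 6: "a" => no
  Position 7: "b" => no
  Position 8: "a" => no
  Position 9: "c" => MATCH
  Position 10: "b" => no
  Position 11: "a" => no
  Position 12: "b" => no
  Position 13: "c" => MATCH
Total occurrences: 4

4


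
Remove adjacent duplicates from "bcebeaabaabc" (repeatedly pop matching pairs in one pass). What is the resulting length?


Input: bcebeaabaabc
Stack-based adjacent duplicate removal:
  Read 'b': push. Stack: b
  Read 'c': push. Stack: bc
  Read 'e': push. Stack: bce
  Read 'b': push. Stack: bceb
  Read 'e': push. Stack: bcebe
  Read 'a': push. Stack: bcebea
  Read 'a': matches stack top 'a' => pop. Stack: bcebe
  Read 'b': push. Stack: bcebeb
  Read 'a': push. Stack: bcebeba
  Read 'a': matches stack top 'a' => pop. Stack: bcebeb
  Read 'b': matches stack top 'b' => pop. Stack: bcebe
  Read 'c': push. Stack: bcebec
Final stack: "bcebec" (length 6)

6


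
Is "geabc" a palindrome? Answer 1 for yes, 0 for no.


Input: geabc
Reversed: cbaeg
  Compare pos 0 ('g') with pos 4 ('c'): MISMATCH
  Compare pos 1 ('e') with pos 3 ('b'): MISMATCH
Result: not a palindrome

0


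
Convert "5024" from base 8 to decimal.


Input: "5024" in base 8
Positional expansion:
  Digit '5' (value 5) x 8^3 = 2560
  Digit '0' (value 0) x 8^2 = 0
  Digit '2' (value 2) x 8^1 = 16
  Digit '4' (value 4) x 8^0 = 4
Sum = 2580

2580


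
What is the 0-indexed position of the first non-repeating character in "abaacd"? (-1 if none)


Input: abaacd
Character frequencies:
  'a': 3
  'b': 1
  'c': 1
  'd': 1
Scanning left to right for freq == 1:
  Position 0 ('a'): freq=3, skip
  Position 1 ('b'): unique! => answer = 1

1


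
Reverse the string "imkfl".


Input: imkfl
Reading characters right to left:
  Position 4: 'l'
  Position 3: 'f'
  Position 2: 'k'
  Position 1: 'm'
  Position 0: 'i'
Reversed: lfkmi

lfkmi


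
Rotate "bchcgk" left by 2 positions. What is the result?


Input: "bchcgk", rotate left by 2
First 2 characters: "bc"
Remaining characters: "hcgk"
Concatenate remaining + first: "hcgk" + "bc" = "hcgkbc"

hcgkbc


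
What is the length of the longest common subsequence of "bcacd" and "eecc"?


LCS of "bcacd" and "eecc"
DP table:
           e    e    c    c
      0    0    0    0    0
  b   0    0    0    0    0
  c   0    0    0    1    1
  a   0    0    0    1    1
  c   0    0    0    1    2
  d   0    0    0    1    2
LCS length = dp[5][4] = 2

2


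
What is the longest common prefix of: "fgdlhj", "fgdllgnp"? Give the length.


Words: fgdlhj, fgdllgnp
  Position 0: all 'f' => match
  Position 1: all 'g' => match
  Position 2: all 'd' => match
  Position 3: all 'l' => match
  Position 4: ('h', 'l') => mismatch, stop
LCP = "fgdl" (length 4)

4


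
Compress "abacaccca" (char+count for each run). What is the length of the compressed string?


Input: abacaccca
Runs:
  'a' x 1 => "a1"
  'b' x 1 => "b1"
  'a' x 1 => "a1"
  'c' x 1 => "c1"
  'a' x 1 => "a1"
  'c' x 3 => "c3"
  'a' x 1 => "a1"
Compressed: "a1b1a1c1a1c3a1"
Compressed length: 14

14


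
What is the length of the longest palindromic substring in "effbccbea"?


Input: "effbccbea"
Checking substrings for palindromes:
  [3:7] "bccb" (len 4) => palindrome
  [1:3] "ff" (len 2) => palindrome
  [4:6] "cc" (len 2) => palindrome
Longest palindromic substring: "bccb" with length 4

4


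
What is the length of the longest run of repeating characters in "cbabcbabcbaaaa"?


Input: "cbabcbabcbaaaa"
Scanning for longest run:
  Position 1 ('b'): new char, reset run to 1
  Position 2 ('a'): new char, reset run to 1
  Position 3 ('b'): new char, reset run to 1
  Position 4 ('c'): new char, reset run to 1
  Position 5 ('b'): new char, reset run to 1
  Position 6 ('a'): new char, reset run to 1
  Position 7 ('b'): new char, reset run to 1
  Position 8 ('c'): new char, reset run to 1
  Position 9 ('b'): new char, reset run to 1
  Position 10 ('a'): new char, reset run to 1
  Position 11 ('a'): continues run of 'a', length=2
  Position 12 ('a'): continues run of 'a', length=3
  Position 13 ('a'): continues run of 'a', length=4
Longest run: 'a' with length 4

4


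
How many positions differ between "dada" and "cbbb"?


Comparing "dada" and "cbbb" position by position:
  Position 0: 'd' vs 'c' => DIFFER
  Position 1: 'a' vs 'b' => DIFFER
  Position 2: 'd' vs 'b' => DIFFER
  Position 3: 'a' vs 'b' => DIFFER
Positions that differ: 4

4


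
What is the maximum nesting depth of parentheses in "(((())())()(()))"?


Input: "(((())())()(()))"
Tracking depth:
  Position 0 '(': depth becomes 1
  Position 1 '(': depth becomes 2
  Position 2 '(': depth becomes 3
  Position 3 '(': depth becomes 4
  Position 4 ')': depth becomes 3
  Position 5 ')': depth becomes 2
  Position 6 '(': depth becomes 3
  Position 7 ')': depth becomes 2
  Position 8 ')': depth becomes 1
  Position 9 '(': depth becomes 2
  Position 10 ')': depth becomes 1
  Position 11 '(': depth becomes 2
  Position 12 '(': depth becomes 3
  Position 13 ')': depth becomes 2
  Position 14 ')': depth becomes 1
  Position 15 ')': depth becomes 0
Maximum depth reached: 4

4


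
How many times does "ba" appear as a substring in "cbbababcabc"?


Searching for "ba" in "cbbababcabc"
Scanning each position:
  Position 0: "cb" => no
  Position 1: "bb" => no
  Position 2: "ba" => MATCH
  Position 3: "ab" => no
  Position 4: "ba" => MATCH
  Position 5: "ab" => no
  Position 6: "bc" => no
  Position 7: "ca" => no
  Position 8: "ab" => no
  Position 9: "bc" => no
Total occurrences: 2

2


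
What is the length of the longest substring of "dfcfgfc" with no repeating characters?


Input: "dfcfgfc"
Sliding window (track last position of each char):
  Position 0 ('d'): window [0,0] length 1 -- new best
  Position 1 ('f'): window [0,1] length 2 -- new best
  Position 2 ('c'): window [0,2] length 3 -- new best
  Position 3 ('f'): repeat (last at 1), move window start to 2
  Position 3 ('f'): window [2,3] length 2
  Position 4 ('g'): window [2,4] length 3
  Position 5 ('f'): repeat (last at 3), move window start to 4
  Position 5 ('f'): window [4,5] length 2
  Position 6 ('c'): window [4,6] length 3
Longest substring with no repeats: "dfc" with length 3

3


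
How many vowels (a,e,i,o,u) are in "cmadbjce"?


Input: cmadbjce
Checking each character:
  'c' at position 0: consonant
  'm' at position 1: consonant
  'a' at position 2: vowel (running total: 1)
  'd' at position 3: consonant
  'b' at position 4: consonant
  'j' at position 5: consonant
  'c' at position 6: consonant
  'e' at position 7: vowel (running total: 2)
Total vowels: 2

2


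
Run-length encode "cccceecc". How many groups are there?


Input: cccceecc
Scanning for consecutive runs:
  Group 1: 'c' x 4 (positions 0-3)
  Group 2: 'e' x 2 (positions 4-5)
  Group 3: 'c' x 2 (positions 6-7)
Total groups: 3

3


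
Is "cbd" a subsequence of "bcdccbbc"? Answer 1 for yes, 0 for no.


Check if "cbd" is a subsequence of "bcdccbbc"
Greedy scan:
  Position 0 ('b'): no match needed
  Position 1 ('c'): matches sub[0] = 'c'
  Position 2 ('d'): no match needed
  Position 3 ('c'): no match needed
  Position 4 ('c'): no match needed
  Position 5 ('b'): matches sub[1] = 'b'
  Position 6 ('b'): no match needed
  Position 7 ('c'): no match needed
Only matched 2/3 characters => not a subsequence

0


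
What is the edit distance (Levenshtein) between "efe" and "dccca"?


Computing edit distance: "efe" -> "dccca"
DP table:
           d    c    c    c    a
      0    1    2    3    4    5
  e   1    1    2    3    4    5
  f   2    2    2    3    4    5
  e   3    3    3    3    4    5
Edit distance = dp[3][5] = 5

5


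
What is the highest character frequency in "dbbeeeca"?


Input: dbbeeeca
Character counts:
  'a': 1
  'b': 2
  'c': 1
  'd': 1
  'e': 3
Maximum frequency: 3

3


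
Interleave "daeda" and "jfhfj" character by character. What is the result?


Interleaving "daeda" and "jfhfj":
  Position 0: 'd' from first, 'j' from second => "dj"
  Position 1: 'a' from first, 'f' from second => "af"
  Position 2: 'e' from first, 'h' from second => "eh"
  Position 3: 'd' from first, 'f' from second => "df"
  Position 4: 'a' from first, 'j' from second => "aj"
Result: djafehdfaj

djafehdfaj


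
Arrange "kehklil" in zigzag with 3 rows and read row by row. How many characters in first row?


Zigzag "kehklil" into 3 rows:
Placing characters:
  'k' => row 0
  'e' => row 1
  'h' => row 2
  'k' => row 1
  'l' => row 0
  'i' => row 1
  'l' => row 2
Rows:
  Row 0: "kl"
  Row 1: "eki"
  Row 2: "hl"
First row length: 2

2


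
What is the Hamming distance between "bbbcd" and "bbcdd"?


Comparing "bbbcd" and "bbcdd" position by position:
  Position 0: 'b' vs 'b' => same
  Position 1: 'b' vs 'b' => same
  Position 2: 'b' vs 'c' => differ
  Position 3: 'c' vs 'd' => differ
  Position 4: 'd' vs 'd' => same
Total differences (Hamming distance): 2

2


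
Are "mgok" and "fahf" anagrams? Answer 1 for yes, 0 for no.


Strings: "mgok", "fahf"
Sorted first:  gkmo
Sorted second: affh
Differ at position 0: 'g' vs 'a' => not anagrams

0


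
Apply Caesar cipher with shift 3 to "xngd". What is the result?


Caesar cipher: shift "xngd" by 3
  'x' (pos 23) + 3 = pos 0 = 'a'
  'n' (pos 13) + 3 = pos 16 = 'q'
  'g' (pos 6) + 3 = pos 9 = 'j'
  'd' (pos 3) + 3 = pos 6 = 'g'
Result: aqjg

aqjg


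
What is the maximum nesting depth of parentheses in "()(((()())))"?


Input: "()(((()())))"
Tracking depth:
  Position 0 '(': depth becomes 1
  Position 1 ')': depth becomes 0
  Position 2 '(': depth becomes 1
  Position 3 '(': depth becomes 2
  Position 4 '(': depth becomes 3
  Position 5 '(': depth becomes 4
  Position 6 ')': depth becomes 3
  Position 7 '(': depth becomes 4
  Position 8 ')': depth becomes 3
  Position 9 ')': depth becomes 2
  Position 10 ')': depth becomes 1
  Position 11 ')': depth becomes 0
Maximum depth reached: 4

4


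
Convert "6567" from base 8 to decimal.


Input: "6567" in base 8
Positional expansion:
  Digit '6' (value 6) x 8^3 = 3072
  Digit '5' (value 5) x 8^2 = 320
  Digit '6' (value 6) x 8^1 = 48
  Digit '7' (value 7) x 8^0 = 7
Sum = 3447

3447


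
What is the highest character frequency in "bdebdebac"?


Input: bdebdebac
Character counts:
  'a': 1
  'b': 3
  'c': 1
  'd': 2
  'e': 2
Maximum frequency: 3

3


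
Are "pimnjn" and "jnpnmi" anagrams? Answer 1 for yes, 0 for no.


Strings: "pimnjn", "jnpnmi"
Sorted first:  ijmnnp
Sorted second: ijmnnp
Sorted forms match => anagrams

1


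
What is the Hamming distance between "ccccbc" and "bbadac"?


Comparing "ccccbc" and "bbadac" position by position:
  Position 0: 'c' vs 'b' => differ
  Position 1: 'c' vs 'b' => differ
  Position 2: 'c' vs 'a' => differ
  Position 3: 'c' vs 'd' => differ
  Position 4: 'b' vs 'a' => differ
  Position 5: 'c' vs 'c' => same
Total differences (Hamming distance): 5

5


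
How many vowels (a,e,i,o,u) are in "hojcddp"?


Input: hojcddp
Checking each character:
  'h' at position 0: consonant
  'o' at position 1: vowel (running total: 1)
  'j' at position 2: consonant
  'c' at position 3: consonant
  'd' at position 4: consonant
  'd' at position 5: consonant
  'p' at position 6: consonant
Total vowels: 1

1


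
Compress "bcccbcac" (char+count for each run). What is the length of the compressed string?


Input: bcccbcac
Runs:
  'b' x 1 => "b1"
  'c' x 3 => "c3"
  'b' x 1 => "b1"
  'c' x 1 => "c1"
  'a' x 1 => "a1"
  'c' x 1 => "c1"
Compressed: "b1c3b1c1a1c1"
Compressed length: 12

12


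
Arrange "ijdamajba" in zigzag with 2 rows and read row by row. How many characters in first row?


Zigzag "ijdamajba" into 2 rows:
Placing characters:
  'i' => row 0
  'j' => row 1
  'd' => row 0
  'a' => row 1
  'm' => row 0
  'a' => row 1
  'j' => row 0
  'b' => row 1
  'a' => row 0
Rows:
  Row 0: "idmja"
  Row 1: "jaab"
First row length: 5

5


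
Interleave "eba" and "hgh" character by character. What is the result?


Interleaving "eba" and "hgh":
  Position 0: 'e' from first, 'h' from second => "eh"
  Position 1: 'b' from first, 'g' from second => "bg"
  Position 2: 'a' from first, 'h' from second => "ah"
Result: ehbgah

ehbgah


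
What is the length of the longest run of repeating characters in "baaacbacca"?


Input: "baaacbacca"
Scanning for longest run:
  Position 1 ('a'): new char, reset run to 1
  Position 2 ('a'): continues run of 'a', length=2
  Position 3 ('a'): continues run of 'a', length=3
  Position 4 ('c'): new char, reset run to 1
  Position 5 ('b'): new char, reset run to 1
  Position 6 ('a'): new char, reset run to 1
  Position 7 ('c'): new char, reset run to 1
  Position 8 ('c'): continues run of 'c', length=2
  Position 9 ('a'): new char, reset run to 1
Longest run: 'a' with length 3

3


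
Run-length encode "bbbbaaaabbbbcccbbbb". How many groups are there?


Input: bbbbaaaabbbbcccbbbb
Scanning for consecutive runs:
  Group 1: 'b' x 4 (positions 0-3)
  Group 2: 'a' x 4 (positions 4-7)
  Group 3: 'b' x 4 (positions 8-11)
  Group 4: 'c' x 3 (positions 12-14)
  Group 5: 'b' x 4 (positions 15-18)
Total groups: 5

5


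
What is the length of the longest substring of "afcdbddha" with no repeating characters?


Input: "afcdbddha"
Sliding window (track last position of each char):
  Position 0 ('a'): window [0,0] length 1 -- new best
  Position 1 ('f'): window [0,1] length 2 -- new best
  Position 2 ('c'): window [0,2] length 3 -- new best
  Position 3 ('d'): window [0,3] length 4 -- new best
  Position 4 ('b'): window [0,4] length 5 -- new best
  Position 5 ('d'): repeat (last at 3), move window start to 4
  Position 5 ('d'): window [4,5] length 2
  Position 6 ('d'): repeat (last at 5), move window start to 6
  Position 6 ('d'): window [6,6] length 1
  Position 7 ('h'): window [6,7] length 2
  Position 8 ('a'): window [6,8] length 3
Longest substring with no repeats: "afcdb" with length 5

5


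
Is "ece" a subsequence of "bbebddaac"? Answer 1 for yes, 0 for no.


Check if "ece" is a subsequence of "bbebddaac"
Greedy scan:
  Position 0 ('b'): no match needed
  Position 1 ('b'): no match needed
  Position 2 ('e'): matches sub[0] = 'e'
  Position 3 ('b'): no match needed
  Position 4 ('d'): no match needed
  Position 5 ('d'): no match needed
  Position 6 ('a'): no match needed
  Position 7 ('a'): no match needed
  Position 8 ('c'): matches sub[1] = 'c'
Only matched 2/3 characters => not a subsequence

0


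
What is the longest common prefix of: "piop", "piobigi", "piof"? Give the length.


Words: piop, piobigi, piof
  Position 0: all 'p' => match
  Position 1: all 'i' => match
  Position 2: all 'o' => match
  Position 3: ('p', 'b', 'f') => mismatch, stop
LCP = "pio" (length 3)

3


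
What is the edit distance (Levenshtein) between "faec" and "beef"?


Computing edit distance: "faec" -> "beef"
DP table:
           b    e    e    f
      0    1    2    3    4
  f   1    1    2    3    3
  a   2    2    2    3    4
  e   3    3    2    2    3
  c   4    4    3    3    3
Edit distance = dp[4][4] = 3

3


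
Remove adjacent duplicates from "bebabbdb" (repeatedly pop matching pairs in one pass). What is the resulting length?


Input: bebabbdb
Stack-based adjacent duplicate removal:
  Read 'b': push. Stack: b
  Read 'e': push. Stack: be
  Read 'b': push. Stack: beb
  Read 'a': push. Stack: beba
  Read 'b': push. Stack: bebab
  Read 'b': matches stack top 'b' => pop. Stack: beba
  Read 'd': push. Stack: bebad
  Read 'b': push. Stack: bebadb
Final stack: "bebadb" (length 6)

6


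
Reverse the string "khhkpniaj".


Input: khhkpniaj
Reading characters right to left:
  Position 8: 'j'
  Position 7: 'a'
  Position 6: 'i'
  Position 5: 'n'
  Position 4: 'p'
  Position 3: 'k'
  Position 2: 'h'
  Position 1: 'h'
  Position 0: 'k'
Reversed: jainpkhhk

jainpkhhk


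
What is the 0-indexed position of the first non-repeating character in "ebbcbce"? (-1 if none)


Input: ebbcbce
Character frequencies:
  'b': 3
  'c': 2
  'e': 2
Scanning left to right for freq == 1:
  Position 0 ('e'): freq=2, skip
  Position 1 ('b'): freq=3, skip
  Position 2 ('b'): freq=3, skip
  Position 3 ('c'): freq=2, skip
  Position 4 ('b'): freq=3, skip
  Position 5 ('c'): freq=2, skip
  Position 6 ('e'): freq=2, skip
  No unique character found => answer = -1

-1


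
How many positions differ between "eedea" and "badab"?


Comparing "eedea" and "badab" position by position:
  Position 0: 'e' vs 'b' => DIFFER
  Position 1: 'e' vs 'a' => DIFFER
  Position 2: 'd' vs 'd' => same
  Position 3: 'e' vs 'a' => DIFFER
  Position 4: 'a' vs 'b' => DIFFER
Positions that differ: 4

4


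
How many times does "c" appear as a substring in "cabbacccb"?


Searching for "c" in "cabbacccb"
Scanning each position:
  Position 0: "c" => MATCH
  Position 1: "a" => no
  Position 2: "b" => no
  Position 3: "b" => no
  Position 4: "a" => no
  Position 5: "c" => MATCH
  Position 6: "c" => MATCH
  Position 7: "c" => MATCH
  Position 8: "b" => no
Total occurrences: 4

4


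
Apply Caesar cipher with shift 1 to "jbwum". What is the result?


Caesar cipher: shift "jbwum" by 1
  'j' (pos 9) + 1 = pos 10 = 'k'
  'b' (pos 1) + 1 = pos 2 = 'c'
  'w' (pos 22) + 1 = pos 23 = 'x'
  'u' (pos 20) + 1 = pos 21 = 'v'
  'm' (pos 12) + 1 = pos 13 = 'n'
Result: kcxvn

kcxvn


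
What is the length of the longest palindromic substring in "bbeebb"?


Input: "bbeebb"
Checking substrings for palindromes:
  [0:6] "bbeebb" (len 6) => palindrome
  [1:5] "beeb" (len 4) => palindrome
  [0:2] "bb" (len 2) => palindrome
  [2:4] "ee" (len 2) => palindrome
  [4:6] "bb" (len 2) => palindrome
Longest palindromic substring: "bbeebb" with length 6

6


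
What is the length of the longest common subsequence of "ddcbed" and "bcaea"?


LCS of "ddcbed" and "bcaea"
DP table:
           b    c    a    e    a
      0    0    0    0    0    0
  d   0    0    0    0    0    0
  d   0    0    0    0    0    0
  c   0    0    1    1    1    1
  b   0    1    1    1    1    1
  e   0    1    1    1    2    2
  d   0    1    1    1    2    2
LCS length = dp[6][5] = 2

2


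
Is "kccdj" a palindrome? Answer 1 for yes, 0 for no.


Input: kccdj
Reversed: jdcck
  Compare pos 0 ('k') with pos 4 ('j'): MISMATCH
  Compare pos 1 ('c') with pos 3 ('d'): MISMATCH
Result: not a palindrome

0


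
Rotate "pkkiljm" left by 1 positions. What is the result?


Input: "pkkiljm", rotate left by 1
First 1 characters: "p"
Remaining characters: "kkiljm"
Concatenate remaining + first: "kkiljm" + "p" = "kkiljmp"

kkiljmp


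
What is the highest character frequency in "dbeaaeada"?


Input: dbeaaeada
Character counts:
  'a': 4
  'b': 1
  'd': 2
  'e': 2
Maximum frequency: 4

4


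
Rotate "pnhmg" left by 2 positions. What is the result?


Input: "pnhmg", rotate left by 2
First 2 characters: "pn"
Remaining characters: "hmg"
Concatenate remaining + first: "hmg" + "pn" = "hmgpn"

hmgpn


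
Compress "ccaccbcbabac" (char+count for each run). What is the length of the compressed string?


Input: ccaccbcbabac
Runs:
  'c' x 2 => "c2"
  'a' x 1 => "a1"
  'c' x 2 => "c2"
  'b' x 1 => "b1"
  'c' x 1 => "c1"
  'b' x 1 => "b1"
  'a' x 1 => "a1"
  'b' x 1 => "b1"
  'a' x 1 => "a1"
  'c' x 1 => "c1"
Compressed: "c2a1c2b1c1b1a1b1a1c1"
Compressed length: 20

20


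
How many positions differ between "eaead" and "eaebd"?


Comparing "eaead" and "eaebd" position by position:
  Position 0: 'e' vs 'e' => same
  Position 1: 'a' vs 'a' => same
  Position 2: 'e' vs 'e' => same
  Position 3: 'a' vs 'b' => DIFFER
  Position 4: 'd' vs 'd' => same
Positions that differ: 1

1


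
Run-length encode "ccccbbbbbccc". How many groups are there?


Input: ccccbbbbbccc
Scanning for consecutive runs:
  Group 1: 'c' x 4 (positions 0-3)
  Group 2: 'b' x 5 (positions 4-8)
  Group 3: 'c' x 3 (positions 9-11)
Total groups: 3

3


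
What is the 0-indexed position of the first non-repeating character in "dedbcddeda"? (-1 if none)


Input: dedbcddeda
Character frequencies:
  'a': 1
  'b': 1
  'c': 1
  'd': 5
  'e': 2
Scanning left to right for freq == 1:
  Position 0 ('d'): freq=5, skip
  Position 1 ('e'): freq=2, skip
  Position 2 ('d'): freq=5, skip
  Position 3 ('b'): unique! => answer = 3

3


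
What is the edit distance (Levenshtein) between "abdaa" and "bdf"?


Computing edit distance: "abdaa" -> "bdf"
DP table:
           b    d    f
      0    1    2    3
  a   1    1    2    3
  b   2    1    2    3
  d   3    2    1    2
  a   4    3    2    2
  a   5    4    3    3
Edit distance = dp[5][3] = 3

3


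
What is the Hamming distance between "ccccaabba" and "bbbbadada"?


Comparing "ccccaabba" and "bbbbadada" position by position:
  Position 0: 'c' vs 'b' => differ
  Position 1: 'c' vs 'b' => differ
  Position 2: 'c' vs 'b' => differ
  Position 3: 'c' vs 'b' => differ
  Position 4: 'a' vs 'a' => same
  Position 5: 'a' vs 'd' => differ
  Position 6: 'b' vs 'a' => differ
  Position 7: 'b' vs 'd' => differ
  Position 8: 'a' vs 'a' => same
Total differences (Hamming distance): 7

7


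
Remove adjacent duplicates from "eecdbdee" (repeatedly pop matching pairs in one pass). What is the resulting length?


Input: eecdbdee
Stack-based adjacent duplicate removal:
  Read 'e': push. Stack: e
  Read 'e': matches stack top 'e' => pop. Stack: (empty)
  Read 'c': push. Stack: c
  Read 'd': push. Stack: cd
  Read 'b': push. Stack: cdb
  Read 'd': push. Stack: cdbd
  Read 'e': push. Stack: cdbde
  Read 'e': matches stack top 'e' => pop. Stack: cdbd
Final stack: "cdbd" (length 4)

4


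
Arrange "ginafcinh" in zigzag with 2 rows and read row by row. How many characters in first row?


Zigzag "ginafcinh" into 2 rows:
Placing characters:
  'g' => row 0
  'i' => row 1
  'n' => row 0
  'a' => row 1
  'f' => row 0
  'c' => row 1
  'i' => row 0
  'n' => row 1
  'h' => row 0
Rows:
  Row 0: "gnfih"
  Row 1: "iacn"
First row length: 5

5


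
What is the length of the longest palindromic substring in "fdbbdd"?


Input: "fdbbdd"
Checking substrings for palindromes:
  [1:5] "dbbd" (len 4) => palindrome
  [2:4] "bb" (len 2) => palindrome
  [4:6] "dd" (len 2) => palindrome
Longest palindromic substring: "dbbd" with length 4

4


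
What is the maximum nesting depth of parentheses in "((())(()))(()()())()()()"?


Input: "((())(()))(()()())()()()"
Tracking depth:
  Position 0 '(': depth becomes 1
  Position 1 '(': depth becomes 2
  Position 2 '(': depth becomes 3
  Position 3 ')': depth becomes 2
  Position 4 ')': depth becomes 1
  Position 5 '(': depth becomes 2
  Position 6 '(': depth becomes 3
  Position 7 ')': depth becomes 2
  Position 8 ')': depth becomes 1
  Position 9 ')': depth becomes 0
  Position 10 '(': depth becomes 1
  Position 11 '(': depth becomes 2
  Position 12 ')': depth becomes 1
  Position 13 '(': depth becomes 2
  Position 14 ')': depth becomes 1
  Position 15 '(': depth becomes 2
  Position 16 ')': depth becomes 1
  Position 17 ')': depth becomes 0
  Position 18 '(': depth becomes 1
  Position 19 ')': depth becomes 0
  Position 20 '(': depth becomes 1
  Position 21 ')': depth becomes 0
  Position 22 '(': depth becomes 1
  Position 23 ')': depth becomes 0
Maximum depth reached: 3

3


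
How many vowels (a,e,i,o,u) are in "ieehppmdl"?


Input: ieehppmdl
Checking each character:
  'i' at position 0: vowel (running total: 1)
  'e' at position 1: vowel (running total: 2)
  'e' at position 2: vowel (running total: 3)
  'h' at position 3: consonant
  'p' at position 4: consonant
  'p' at position 5: consonant
  'm' at position 6: consonant
  'd' at position 7: consonant
  'l' at position 8: consonant
Total vowels: 3

3


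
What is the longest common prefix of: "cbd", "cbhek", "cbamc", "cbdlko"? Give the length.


Words: cbd, cbhek, cbamc, cbdlko
  Position 0: all 'c' => match
  Position 1: all 'b' => match
  Position 2: ('d', 'h', 'a', 'd') => mismatch, stop
LCP = "cb" (length 2)

2


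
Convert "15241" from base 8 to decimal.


Input: "15241" in base 8
Positional expansion:
  Digit '1' (value 1) x 8^4 = 4096
  Digit '5' (value 5) x 8^3 = 2560
  Digit '2' (value 2) x 8^2 = 128
  Digit '4' (value 4) x 8^1 = 32
  Digit '1' (value 1) x 8^0 = 1
Sum = 6817

6817


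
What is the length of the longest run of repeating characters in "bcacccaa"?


Input: "bcacccaa"
Scanning for longest run:
  Position 1 ('c'): new char, reset run to 1
  Position 2 ('a'): new char, reset run to 1
  Position 3 ('c'): new char, reset run to 1
  Position 4 ('c'): continues run of 'c', length=2
  Position 5 ('c'): continues run of 'c', length=3
  Position 6 ('a'): new char, reset run to 1
  Position 7 ('a'): continues run of 'a', length=2
Longest run: 'c' with length 3

3


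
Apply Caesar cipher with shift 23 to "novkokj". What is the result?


Caesar cipher: shift "novkokj" by 23
  'n' (pos 13) + 23 = pos 10 = 'k'
  'o' (pos 14) + 23 = pos 11 = 'l'
  'v' (pos 21) + 23 = pos 18 = 's'
  'k' (pos 10) + 23 = pos 7 = 'h'
  'o' (pos 14) + 23 = pos 11 = 'l'
  'k' (pos 10) + 23 = pos 7 = 'h'
  'j' (pos 9) + 23 = pos 6 = 'g'
Result: klshlhg

klshlhg


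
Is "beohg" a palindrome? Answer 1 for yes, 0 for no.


Input: beohg
Reversed: ghoeb
  Compare pos 0 ('b') with pos 4 ('g'): MISMATCH
  Compare pos 1 ('e') with pos 3 ('h'): MISMATCH
Result: not a palindrome

0


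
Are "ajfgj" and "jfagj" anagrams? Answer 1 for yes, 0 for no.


Strings: "ajfgj", "jfagj"
Sorted first:  afgjj
Sorted second: afgjj
Sorted forms match => anagrams

1


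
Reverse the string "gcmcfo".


Input: gcmcfo
Reading characters right to left:
  Position 5: 'o'
  Position 4: 'f'
  Position 3: 'c'
  Position 2: 'm'
  Position 1: 'c'
  Position 0: 'g'
Reversed: ofcmcg

ofcmcg


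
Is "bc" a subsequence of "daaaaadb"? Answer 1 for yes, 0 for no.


Check if "bc" is a subsequence of "daaaaadb"
Greedy scan:
  Position 0 ('d'): no match needed
  Position 1 ('a'): no match needed
  Position 2 ('a'): no match needed
  Position 3 ('a'): no match needed
  Position 4 ('a'): no match needed
  Position 5 ('a'): no match needed
  Position 6 ('d'): no match needed
  Position 7 ('b'): matches sub[0] = 'b'
Only matched 1/2 characters => not a subsequence

0


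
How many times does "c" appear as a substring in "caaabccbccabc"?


Searching for "c" in "caaabccbccabc"
Scanning each position:
  Position 0: "c" => MATCH
  Position 1: "a" => no
  Position 2: "a" => no
  Position 3: "a" => no
  Position 4: "b" => no
  Position 5: "c" => MATCH
  Position 6: "c" => MATCH
  Position 7: "b" => no
  Position 8: "c" => MATCH
  Position 9: "c" => MATCH
  Position 10: "a" => no
  Position 11: "b" => no
  Position 12: "c" => MATCH
Total occurrences: 6

6


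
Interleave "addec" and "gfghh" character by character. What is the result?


Interleaving "addec" and "gfghh":
  Position 0: 'a' from first, 'g' from second => "ag"
  Position 1: 'd' from first, 'f' from second => "df"
  Position 2: 'd' from first, 'g' from second => "dg"
  Position 3: 'e' from first, 'h' from second => "eh"
  Position 4: 'c' from first, 'h' from second => "ch"
Result: agdfdgehch

agdfdgehch


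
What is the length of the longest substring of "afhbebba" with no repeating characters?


Input: "afhbebba"
Sliding window (track last position of each char):
  Position 0 ('a'): window [0,0] length 1 -- new best
  Position 1 ('f'): window [0,1] length 2 -- new best
  Position 2 ('h'): window [0,2] length 3 -- new best
  Position 3 ('b'): window [0,3] length 4 -- new best
  Position 4 ('e'): window [0,4] length 5 -- new best
  Position 5 ('b'): repeat (last at 3), move window start to 4
  Position 5 ('b'): window [4,5] length 2
  Position 6 ('b'): repeat (last at 5), move window start to 6
  Position 6 ('b'): window [6,6] length 1
  Position 7 ('a'): window [6,7] length 2
Longest substring with no repeats: "afhbe" with length 5

5


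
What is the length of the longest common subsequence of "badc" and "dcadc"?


LCS of "badc" and "dcadc"
DP table:
           d    c    a    d    c
      0    0    0    0    0    0
  b   0    0    0    0    0    0
  a   0    0    0    1    1    1
  d   0    1    1    1    2    2
  c   0    1    2    2    2    3
LCS length = dp[4][5] = 3

3


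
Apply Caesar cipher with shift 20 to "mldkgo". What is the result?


Caesar cipher: shift "mldkgo" by 20
  'm' (pos 12) + 20 = pos 6 = 'g'
  'l' (pos 11) + 20 = pos 5 = 'f'
  'd' (pos 3) + 20 = pos 23 = 'x'
  'k' (pos 10) + 20 = pos 4 = 'e'
  'g' (pos 6) + 20 = pos 0 = 'a'
  'o' (pos 14) + 20 = pos 8 = 'i'
Result: gfxeai

gfxeai


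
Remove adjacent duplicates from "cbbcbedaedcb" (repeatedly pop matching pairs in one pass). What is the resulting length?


Input: cbbcbedaedcb
Stack-based adjacent duplicate removal:
  Read 'c': push. Stack: c
  Read 'b': push. Stack: cb
  Read 'b': matches stack top 'b' => pop. Stack: c
  Read 'c': matches stack top 'c' => pop. Stack: (empty)
  Read 'b': push. Stack: b
  Read 'e': push. Stack: be
  Read 'd': push. Stack: bed
  Read 'a': push. Stack: beda
  Read 'e': push. Stack: bedae
  Read 'd': push. Stack: bedaed
  Read 'c': push. Stack: bedaedc
  Read 'b': push. Stack: bedaedcb
Final stack: "bedaedcb" (length 8)

8


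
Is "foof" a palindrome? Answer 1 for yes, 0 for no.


Input: foof
Reversed: foof
  Compare pos 0 ('f') with pos 3 ('f'): match
  Compare pos 1 ('o') with pos 2 ('o'): match
Result: palindrome

1


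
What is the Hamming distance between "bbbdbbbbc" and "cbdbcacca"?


Comparing "bbbdbbbbc" and "cbdbcacca" position by position:
  Position 0: 'b' vs 'c' => differ
  Position 1: 'b' vs 'b' => same
  Position 2: 'b' vs 'd' => differ
  Position 3: 'd' vs 'b' => differ
  Position 4: 'b' vs 'c' => differ
  Position 5: 'b' vs 'a' => differ
  Position 6: 'b' vs 'c' => differ
  Position 7: 'b' vs 'c' => differ
  Position 8: 'c' vs 'a' => differ
Total differences (Hamming distance): 8

8


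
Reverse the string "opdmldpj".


Input: opdmldpj
Reading characters right to left:
  Position 7: 'j'
  Position 6: 'p'
  Position 5: 'd'
  Position 4: 'l'
  Position 3: 'm'
  Position 2: 'd'
  Position 1: 'p'
  Position 0: 'o'
Reversed: jpdlmdpo

jpdlmdpo


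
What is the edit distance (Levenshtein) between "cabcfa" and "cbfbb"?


Computing edit distance: "cabcfa" -> "cbfbb"
DP table:
           c    b    f    b    b
      0    1    2    3    4    5
  c   1    0    1    2    3    4
  a   2    1    1    2    3    4
  b   3    2    1    2    2    3
  c   4    3    2    2    3    3
  f   5    4    3    2    3    4
  a   6    5    4    3    3    4
Edit distance = dp[6][5] = 4

4


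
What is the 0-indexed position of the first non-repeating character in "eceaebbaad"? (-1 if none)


Input: eceaebbaad
Character frequencies:
  'a': 3
  'b': 2
  'c': 1
  'd': 1
  'e': 3
Scanning left to right for freq == 1:
  Position 0 ('e'): freq=3, skip
  Position 1 ('c'): unique! => answer = 1

1


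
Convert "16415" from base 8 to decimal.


Input: "16415" in base 8
Positional expansion:
  Digit '1' (value 1) x 8^4 = 4096
  Digit '6' (value 6) x 8^3 = 3072
  Digit '4' (value 4) x 8^2 = 256
  Digit '1' (value 1) x 8^1 = 8
  Digit '5' (value 5) x 8^0 = 5
Sum = 7437

7437


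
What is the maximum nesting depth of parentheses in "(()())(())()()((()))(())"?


Input: "(()())(())()()((()))(())"
Tracking depth:
  Position 0 '(': depth becomes 1
  Position 1 '(': depth becomes 2
  Position 2 ')': depth becomes 1
  Position 3 '(': depth becomes 2
  Position 4 ')': depth becomes 1
  Position 5 ')': depth becomes 0
  Position 6 '(': depth becomes 1
  Position 7 '(': depth becomes 2
  Position 8 ')': depth becomes 1
  Position 9 ')': depth becomes 0
  Position 10 '(': depth becomes 1
  Position 11 ')': depth becomes 0
  Position 12 '(': depth becomes 1
  Position 13 ')': depth becomes 0
  Position 14 '(': depth becomes 1
  Position 15 '(': depth becomes 2
  Position 16 '(': depth becomes 3
  Position 17 ')': depth becomes 2
  Position 18 ')': depth becomes 1
  Position 19 ')': depth becomes 0
  Position 20 '(': depth becomes 1
  Position 21 '(': depth becomes 2
  Position 22 ')': depth becomes 1
  Position 23 ')': depth becomes 0
Maximum depth reached: 3

3


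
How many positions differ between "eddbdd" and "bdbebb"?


Comparing "eddbdd" and "bdbebb" position by position:
  Position 0: 'e' vs 'b' => DIFFER
  Position 1: 'd' vs 'd' => same
  Position 2: 'd' vs 'b' => DIFFER
  Position 3: 'b' vs 'e' => DIFFER
  Position 4: 'd' vs 'b' => DIFFER
  Position 5: 'd' vs 'b' => DIFFER
Positions that differ: 5

5


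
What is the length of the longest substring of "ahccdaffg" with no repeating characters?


Input: "ahccdaffg"
Sliding window (track last position of each char):
  Position 0 ('a'): window [0,0] length 1 -- new best
  Position 1 ('h'): window [0,1] length 2 -- new best
  Position 2 ('c'): window [0,2] length 3 -- new best
  Position 3 ('c'): repeat (last at 2), move window start to 3
  Position 3 ('c'): window [3,3] length 1
  Position 4 ('d'): window [3,4] length 2
  Position 5 ('a'): window [3,5] length 3
  Position 6 ('f'): window [3,6] length 4 -- new best
  Position 7 ('f'): repeat (last at 6), move window start to 7
  Position 7 ('f'): window [7,7] length 1
  Position 8 ('g'): window [7,8] length 2
Longest substring with no repeats: "cdaf" with length 4

4


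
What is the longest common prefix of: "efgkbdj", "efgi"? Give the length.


Words: efgkbdj, efgi
  Position 0: all 'e' => match
  Position 1: all 'f' => match
  Position 2: all 'g' => match
  Position 3: ('k', 'i') => mismatch, stop
LCP = "efg" (length 3)

3
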